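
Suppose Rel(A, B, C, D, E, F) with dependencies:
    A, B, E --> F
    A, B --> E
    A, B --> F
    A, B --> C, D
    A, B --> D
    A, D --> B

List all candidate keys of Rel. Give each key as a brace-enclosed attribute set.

{A, B}, {A, D}

Attributes never on any right-hand side: {A} — every candidate key must contain it.
{A, B}⁺ = {A, B, C, D, E, F}, which is every attribute, so {A, B} is a candidate key.
{A, D}⁺ = {A, B, C, D, E, F}, which is every attribute, so {A, D} is a candidate key.
These are minimal and exhaustive — every other superkey contains one of them.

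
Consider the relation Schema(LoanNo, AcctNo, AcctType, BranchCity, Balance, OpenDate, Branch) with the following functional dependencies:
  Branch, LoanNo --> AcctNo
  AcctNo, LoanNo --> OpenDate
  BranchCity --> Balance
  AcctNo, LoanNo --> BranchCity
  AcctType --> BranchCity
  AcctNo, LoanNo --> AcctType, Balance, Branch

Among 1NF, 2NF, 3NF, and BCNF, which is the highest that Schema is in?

Candidate keys: {AcctNo, LoanNo}, {Branch, LoanNo}. Prime attributes: {AcctNo, Branch, LoanNo}.
BranchCity --> Balance: {BranchCity}⁺ = {Balance, BranchCity}, which is not all of the attributes, so the left side is not a superkey — BCNF is violated.
BranchCity --> Balance has non-prime {Balance} on the right and a non-superkey on the left, so 3NF fails.
No proper subset of a key has a non-prime attribute in its closure, so there is no partial dependency; 2NF holds.

2NF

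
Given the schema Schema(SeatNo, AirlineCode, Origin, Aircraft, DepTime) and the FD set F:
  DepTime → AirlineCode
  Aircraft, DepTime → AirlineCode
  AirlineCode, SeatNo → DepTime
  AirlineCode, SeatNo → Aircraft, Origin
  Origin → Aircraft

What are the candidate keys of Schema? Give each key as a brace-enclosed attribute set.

{AirlineCode, SeatNo}, {DepTime, SeatNo}

Attributes never on any right-hand side: {SeatNo} — every candidate key must contain it.
{AirlineCode, SeatNo} is a candidate key since {AirlineCode, SeatNo}⁺ = {Aircraft, AirlineCode, DepTime, Origin, SeatNo} covers every attribute.
{DepTime, SeatNo} is a candidate key since {DepTime, SeatNo}⁺ = {Aircraft, AirlineCode, DepTime, Origin, SeatNo} covers every attribute.
No proper subset of any of these is a key, and no other minimal superkey exists.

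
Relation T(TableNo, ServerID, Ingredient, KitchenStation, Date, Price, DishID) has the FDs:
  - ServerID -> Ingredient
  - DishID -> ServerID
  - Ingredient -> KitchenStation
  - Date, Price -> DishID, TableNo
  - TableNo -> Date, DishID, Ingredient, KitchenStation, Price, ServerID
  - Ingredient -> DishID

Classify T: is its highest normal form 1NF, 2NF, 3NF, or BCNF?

2NF

Candidate keys: {Date, Price}, {TableNo}. Prime attributes: {Date, Price, TableNo}.
ServerID -> Ingredient breaks BCNF: {ServerID}⁺ = {DishID, Ingredient, KitchenStation, ServerID}, so {ServerID} is not a superkey.
ServerID -> Ingredient determines the non-prime attribute {Ingredient} from a non-superkey — 3NF is violated.
No proper subset of a key has a non-prime attribute in its closure, so there is no partial dependency; 2NF holds.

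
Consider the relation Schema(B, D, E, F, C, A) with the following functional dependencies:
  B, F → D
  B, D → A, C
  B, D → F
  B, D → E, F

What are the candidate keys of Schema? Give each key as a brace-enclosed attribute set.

No FD produces {B}, so it must be in every candidate key.
{B, D} is a candidate key since {B, D}⁺ = {A, B, C, D, E, F} covers every attribute.
{B, F} is a candidate key since {B, F}⁺ = {A, B, C, D, E, F} covers every attribute.
These are minimal and exhaustive — every other superkey contains one of them.

{B, D}, {B, F}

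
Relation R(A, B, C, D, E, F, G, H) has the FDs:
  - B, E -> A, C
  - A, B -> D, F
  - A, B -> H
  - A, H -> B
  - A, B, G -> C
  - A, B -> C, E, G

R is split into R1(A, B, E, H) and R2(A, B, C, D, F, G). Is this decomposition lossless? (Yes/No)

Yes

The shared attributes are {A, B} and {A, B}⁺ = {A, B, C, D, E, F, G, H}.
R1 is contained in that closure, so R1 ∩ R2 -> R1 holds and the join is lossless.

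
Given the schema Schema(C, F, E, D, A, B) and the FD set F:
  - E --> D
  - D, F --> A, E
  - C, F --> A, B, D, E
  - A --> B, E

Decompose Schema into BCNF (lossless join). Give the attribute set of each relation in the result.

{A, B, E}; {A, C, F}; {D, E}

Candidate key of the original relation: {C, F}.
Within {A, B, C, D, E, F}: {E}⁺ ∩ {A, B, C, D, E, F} = {D, E}, not the whole set, so E --> D violates BCNF; decompose into {D, E} and {A, B, C, E, F}.
{D, E} is in BCNF.
Within {A, B, C, E, F}: {A}⁺ ∩ {A, B, C, E, F} = {A, B, E}, not the whole set, so A --> B, E violates BCNF; decompose into {A, B, E} and {A, C, F}.
{A, B, E} is in BCNF.
{A, C, F} is in BCNF.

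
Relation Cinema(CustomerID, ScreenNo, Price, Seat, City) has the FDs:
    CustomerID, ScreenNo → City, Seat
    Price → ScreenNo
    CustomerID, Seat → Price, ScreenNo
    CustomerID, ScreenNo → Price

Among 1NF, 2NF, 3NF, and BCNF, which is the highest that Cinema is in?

3NF

Candidate keys: {CustomerID, Price}, {CustomerID, ScreenNo}, {CustomerID, Seat}. Prime attributes: {CustomerID, Price, ScreenNo, Seat}.
For Price → ScreenNo we have {Price}⁺ = {Price, ScreenNo}; {Price} is not a superkey, so BCNF fails.
Its right-hand attributes {ScreenNo} are all prime, as are those of every other non-superkey FD — the relation is in 3NF.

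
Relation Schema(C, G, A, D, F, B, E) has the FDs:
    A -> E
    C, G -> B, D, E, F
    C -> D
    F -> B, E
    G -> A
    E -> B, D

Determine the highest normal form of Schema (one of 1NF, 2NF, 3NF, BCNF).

1NF

Candidate key: {C, G}. Prime attributes: {C, G}.
A -> E breaks BCNF: {A}⁺ = {A, B, D, E}, so {A} is not a superkey.
A -> E determines the non-prime attribute {E} from a non-superkey — 3NF is violated.
Since {C} ⊂ {C, G} and {C}⁺ ⊇ {D} with {D} non-prime, there is a partial dependency; 2NF fails.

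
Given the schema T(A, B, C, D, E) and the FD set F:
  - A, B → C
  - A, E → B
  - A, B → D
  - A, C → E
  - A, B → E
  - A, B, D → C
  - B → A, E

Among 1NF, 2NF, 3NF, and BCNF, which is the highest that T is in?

BCNF

Candidate keys: {A, C}, {A, E}, {B}. Prime attributes: {A, B, C, E}.
Every FD has a superkey on the left, so the relation is in BCNF.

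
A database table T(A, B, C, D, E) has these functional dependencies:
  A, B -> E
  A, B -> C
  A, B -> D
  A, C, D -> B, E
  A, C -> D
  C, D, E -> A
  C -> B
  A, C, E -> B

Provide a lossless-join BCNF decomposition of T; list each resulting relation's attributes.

Candidate keys of the original relation: {A, B}, {A, C}, {C, D, E}.
Within {A, B, C, D, E}: {C}⁺ ∩ {A, B, C, D, E} = {B, C}, not the whole set, so C -> B violates BCNF; decompose into {B, C} and {A, C, D, E}.
{B, C} has no BCNF violation.
{A, C, D, E} has no BCNF violation.

{A, C, D, E}; {B, C}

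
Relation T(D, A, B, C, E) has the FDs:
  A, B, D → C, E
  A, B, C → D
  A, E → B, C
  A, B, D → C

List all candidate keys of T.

Attributes never on any right-hand side: {A} — every candidate key must contain it.
Closure of {A, E} is {A, B, C, D, E}, the whole schema; {A, E} is a candidate key.
Closure of {A, B, C} is {A, B, C, D, E}, the whole schema; {A, B, C} is a candidate key.
Closure of {A, B, D} is {A, B, C, D, E}, the whole schema; {A, B, D} is a candidate key.
Any other superkey properly contains one of these, so there are no further candidate keys.

{A, B, C}, {A, B, D}, {A, E}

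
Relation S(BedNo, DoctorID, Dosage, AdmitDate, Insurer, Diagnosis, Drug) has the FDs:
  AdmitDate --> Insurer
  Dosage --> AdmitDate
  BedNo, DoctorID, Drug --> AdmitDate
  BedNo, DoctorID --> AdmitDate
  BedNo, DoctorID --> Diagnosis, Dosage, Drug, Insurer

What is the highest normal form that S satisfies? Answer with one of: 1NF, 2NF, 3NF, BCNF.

Candidate key: {BedNo, DoctorID}. Prime attributes: {BedNo, DoctorID}.
AdmitDate --> Insurer: {AdmitDate}⁺ = {AdmitDate, Insurer}, which is not all of the attributes, so the left side is not a superkey — BCNF is violated.
AdmitDate --> Insurer has non-prime {Insurer} on the right and a non-superkey on the left, so 3NF fails.
No non-prime attribute depends on a proper subset of any candidate key, so 2NF holds.

2NF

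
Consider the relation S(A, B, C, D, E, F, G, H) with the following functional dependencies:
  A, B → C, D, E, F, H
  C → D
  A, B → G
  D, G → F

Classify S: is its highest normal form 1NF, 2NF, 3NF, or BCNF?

Candidate key: {A, B}. Prime attributes: {A, B}.
C → D: {C}⁺ = {C, D}, which is not all of the attributes, so the left side is not a superkey — BCNF is violated.
C → D determines the non-prime attribute {D} from a non-superkey — 3NF is violated.
No non-prime attribute depends on a proper subset of any candidate key, so 2NF holds.

2NF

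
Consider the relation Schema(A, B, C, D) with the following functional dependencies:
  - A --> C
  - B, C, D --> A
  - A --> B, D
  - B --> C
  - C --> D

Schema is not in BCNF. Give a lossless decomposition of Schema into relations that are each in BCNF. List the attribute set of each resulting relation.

Candidate keys of the original relation: {A}, {B}.
Within {A, B, C, D}: {C}⁺ ∩ {A, B, C, D} = {C, D}, not the whole set, so C --> D violates BCNF; decompose into {C, D} and {A, B, C}.
{C, D}: every determinant is a superkey — BCNF.
{A, B, C}: every determinant is a superkey — BCNF.

{A, B, C}; {C, D}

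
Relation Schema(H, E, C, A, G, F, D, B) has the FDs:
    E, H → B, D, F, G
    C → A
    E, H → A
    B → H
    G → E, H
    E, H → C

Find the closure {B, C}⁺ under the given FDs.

{A, B, C, H}

Start with {B, C}.
C → A applies; add {A} → now {A, B, C}.
B → H applies; add {H} → now {A, B, C, H}.
No further FD applies.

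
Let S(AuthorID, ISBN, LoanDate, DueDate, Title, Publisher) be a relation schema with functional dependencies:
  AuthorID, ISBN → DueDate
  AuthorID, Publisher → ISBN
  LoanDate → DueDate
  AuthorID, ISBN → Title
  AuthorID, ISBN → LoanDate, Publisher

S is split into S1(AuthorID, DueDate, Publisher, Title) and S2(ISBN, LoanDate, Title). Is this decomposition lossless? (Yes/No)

Common attributes: {Title}; their closure is {Title}.
The closure covers neither S1 nor S2 entirely; the join is not lossless.

No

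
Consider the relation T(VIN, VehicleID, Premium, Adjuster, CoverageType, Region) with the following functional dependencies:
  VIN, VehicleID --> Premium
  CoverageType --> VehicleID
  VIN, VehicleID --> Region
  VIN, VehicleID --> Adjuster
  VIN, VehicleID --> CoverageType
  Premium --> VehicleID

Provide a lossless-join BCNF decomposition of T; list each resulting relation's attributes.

Candidate keys of the original relation: {CoverageType, VIN}, {Premium, VIN}, {VIN, VehicleID}.
In {Adjuster, CoverageType, Premium, Region, VIN, VehicleID}, {CoverageType} is not a superkey ({CoverageType}⁺ restricted to this set is {CoverageType, VehicleID}), so split on CoverageType --> VehicleID into {CoverageType, VehicleID} and {Adjuster, CoverageType, Premium, Region, VIN}.
{CoverageType, VehicleID} has no BCNF violation.
{Adjuster, CoverageType, Premium, Region, VIN} has no BCNF violation.

{Adjuster, CoverageType, Premium, Region, VIN}; {CoverageType, VehicleID}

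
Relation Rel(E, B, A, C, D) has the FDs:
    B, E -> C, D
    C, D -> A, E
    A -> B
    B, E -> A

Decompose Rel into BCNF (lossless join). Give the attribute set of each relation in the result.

{A, B}; {A, C, D, E}

Candidate keys of the original relation: {A, E}, {B, E}, {C, D}.
In {A, B, C, D, E}, {A} is not a superkey ({A}⁺ restricted to this set is {A, B}), so split on A -> B into {A, B} and {A, C, D, E}.
{A, B} has no BCNF violation.
{A, C, D, E} has no BCNF violation.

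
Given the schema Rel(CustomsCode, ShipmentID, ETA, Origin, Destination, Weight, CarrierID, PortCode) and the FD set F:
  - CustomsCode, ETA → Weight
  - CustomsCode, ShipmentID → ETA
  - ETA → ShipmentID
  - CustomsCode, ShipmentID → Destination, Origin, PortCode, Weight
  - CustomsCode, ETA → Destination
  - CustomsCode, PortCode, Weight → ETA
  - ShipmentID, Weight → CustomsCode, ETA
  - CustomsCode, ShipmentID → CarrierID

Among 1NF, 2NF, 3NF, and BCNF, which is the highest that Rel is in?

3NF

Candidate keys: {CustomsCode, ETA}, {CustomsCode, PortCode, Weight}, {CustomsCode, ShipmentID}, {ETA, Weight}, {ShipmentID, Weight}. Prime attributes: {CustomsCode, ETA, PortCode, ShipmentID, Weight}.
ETA → ShipmentID: {ETA}⁺ = {ETA, ShipmentID}, which is not all of the attributes, so the left side is not a superkey — BCNF is violated.
But every attribute on its right side ({ShipmentID}) is prime, and the same holds for every other non-superkey FD, so 3NF still holds.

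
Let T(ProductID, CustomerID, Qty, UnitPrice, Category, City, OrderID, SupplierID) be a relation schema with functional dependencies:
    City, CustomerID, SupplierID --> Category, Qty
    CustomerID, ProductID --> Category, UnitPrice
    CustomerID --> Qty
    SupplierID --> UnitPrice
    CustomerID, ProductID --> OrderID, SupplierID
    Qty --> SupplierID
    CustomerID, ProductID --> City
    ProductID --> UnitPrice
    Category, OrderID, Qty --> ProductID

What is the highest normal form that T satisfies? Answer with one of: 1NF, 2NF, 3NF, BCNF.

Candidate keys: {Category, CustomerID, OrderID}, {City, CustomerID, OrderID}, {CustomerID, ProductID}. Prime attributes: {Category, City, CustomerID, OrderID, ProductID}.
For City, CustomerID, SupplierID --> Category, Qty we have {City, CustomerID, SupplierID}⁺ = {Category, City, CustomerID, Qty, SupplierID, UnitPrice}; {City, CustomerID, SupplierID} is not a superkey, so BCNF fails.
City, CustomerID, SupplierID --> Category, Qty has non-prime {Qty} on the right and a non-superkey on the left, so 3NF fails.
{CustomerID} is a proper subset of the key {CustomerID, ProductID}, and {CustomerID}⁺ contains the non-prime attributes {Qty, SupplierID, UnitPrice} — a partial dependency, so 2NF is violated.

1NF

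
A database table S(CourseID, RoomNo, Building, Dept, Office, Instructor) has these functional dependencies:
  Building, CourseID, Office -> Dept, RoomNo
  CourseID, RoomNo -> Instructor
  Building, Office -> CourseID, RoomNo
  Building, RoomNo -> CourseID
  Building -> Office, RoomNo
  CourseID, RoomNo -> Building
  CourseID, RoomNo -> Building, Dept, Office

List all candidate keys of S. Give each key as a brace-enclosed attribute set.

{Building}⁺ = {Building, CourseID, Dept, Instructor, Office, RoomNo}, which is every attribute, so {Building} is a candidate key.
{CourseID, RoomNo}⁺ = {Building, CourseID, Dept, Instructor, Office, RoomNo}, which is every attribute, so {CourseID, RoomNo} is a candidate key.
No proper subset of any of these is a key, and no other minimal superkey exists.

{Building}, {CourseID, RoomNo}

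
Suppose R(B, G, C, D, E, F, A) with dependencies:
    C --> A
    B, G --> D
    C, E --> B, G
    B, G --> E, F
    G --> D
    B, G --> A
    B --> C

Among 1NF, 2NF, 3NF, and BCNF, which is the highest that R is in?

1NF

Candidate keys: {B, E}, {B, G}, {C, E}. Prime attributes: {B, C, E, G}.
For C --> A we have {C}⁺ = {A, C}; {C} is not a superkey, so BCNF fails.
C --> A has non-prime {A} on the right and a non-superkey on the left, so 3NF fails.
The proper key subset {B} of {B, E} determines non-prime {A}, so the relation is not even in 2NF.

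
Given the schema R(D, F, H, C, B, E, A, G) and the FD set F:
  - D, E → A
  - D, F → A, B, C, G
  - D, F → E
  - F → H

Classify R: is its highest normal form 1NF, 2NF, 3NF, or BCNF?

1NF

Candidate key: {D, F}. Prime attributes: {D, F}.
D, E → A breaks BCNF: {D, E}⁺ = {A, D, E}, so {D, E} is not a superkey.
D, E → A has non-prime {A} on the right and a non-superkey on the left, so 3NF fails.
{F} is a proper subset of the key {D, F}, and {F}⁺ contains the non-prime attribute {H} — a partial dependency, so 2NF is violated.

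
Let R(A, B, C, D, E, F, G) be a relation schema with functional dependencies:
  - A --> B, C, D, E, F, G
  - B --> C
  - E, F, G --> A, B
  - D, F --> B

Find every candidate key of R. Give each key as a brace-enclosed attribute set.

{A}⁺ = {A, B, C, D, E, F, G}, which is every attribute, so {A} is a candidate key.
{E, F, G}⁺ = {A, B, C, D, E, F, G}, which is every attribute, so {E, F, G} is a candidate key.
These are minimal and exhaustive — every other superkey contains one of them.

{A}, {E, F, G}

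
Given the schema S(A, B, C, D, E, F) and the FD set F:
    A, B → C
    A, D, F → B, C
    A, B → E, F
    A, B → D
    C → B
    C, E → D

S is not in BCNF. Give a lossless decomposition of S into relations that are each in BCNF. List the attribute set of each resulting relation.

Candidate keys of the original relation: {A, B}, {A, C}, {A, D, F}.
In {A, B, C, D, E, F}, {C} is not a superkey ({C}⁺ restricted to this set is {B, C}), so split on C → B into {B, C} and {A, C, D, E, F}.
{B, C}: every determinant is a superkey — BCNF.
In {A, C, D, E, F}, {C, E} is not a superkey ({C, E}⁺ restricted to this set is {C, D, E}), so split on C, E → D into {C, D, E} and {A, C, E, F}.
{C, D, E}: every determinant is a superkey — BCNF.
{A, C, E, F}: every determinant is a superkey — BCNF.

{A, C, E, F}; {B, C}; {C, D, E}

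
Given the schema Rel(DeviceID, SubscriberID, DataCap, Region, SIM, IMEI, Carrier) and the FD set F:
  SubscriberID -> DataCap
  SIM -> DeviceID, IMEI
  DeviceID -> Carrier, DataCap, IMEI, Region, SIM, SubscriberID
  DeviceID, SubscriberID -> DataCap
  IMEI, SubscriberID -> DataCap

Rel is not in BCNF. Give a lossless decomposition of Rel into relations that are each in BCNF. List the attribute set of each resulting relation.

Candidate keys of the original relation: {DeviceID}, {SIM}.
In {Carrier, DataCap, DeviceID, IMEI, Region, SIM, SubscriberID}, {SubscriberID} is not a superkey ({SubscriberID}⁺ restricted to this set is {DataCap, SubscriberID}), so split on SubscriberID -> DataCap into {DataCap, SubscriberID} and {Carrier, DeviceID, IMEI, Region, SIM, SubscriberID}.
{DataCap, SubscriberID} has no BCNF violation.
{Carrier, DeviceID, IMEI, Region, SIM, SubscriberID} has no BCNF violation.

{Carrier, DeviceID, IMEI, Region, SIM, SubscriberID}; {DataCap, SubscriberID}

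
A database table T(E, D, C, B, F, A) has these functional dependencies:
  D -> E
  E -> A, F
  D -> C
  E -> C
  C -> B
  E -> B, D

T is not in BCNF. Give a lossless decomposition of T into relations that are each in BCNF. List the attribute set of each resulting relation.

Candidate keys of the original relation: {D}, {E}.
In {A, B, C, D, E, F}, {C} is not a superkey ({C}⁺ restricted to this set is {B, C}), so split on C -> B into {B, C} and {A, C, D, E, F}.
{B, C} is in BCNF.
{A, C, D, E, F} is in BCNF.

{A, C, D, E, F}; {B, C}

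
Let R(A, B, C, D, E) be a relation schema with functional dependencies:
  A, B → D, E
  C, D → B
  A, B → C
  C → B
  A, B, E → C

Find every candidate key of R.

{A, B}, {A, C}

No FD produces {A}, so it must be in every candidate key.
{A, B}⁺ = {A, B, C, D, E} — all of the relation — so {A, B} is a candidate key.
{A, C}⁺ = {A, B, C, D, E} — all of the relation — so {A, C} is a candidate key.
Any other superkey properly contains one of these, so there are no further candidate keys.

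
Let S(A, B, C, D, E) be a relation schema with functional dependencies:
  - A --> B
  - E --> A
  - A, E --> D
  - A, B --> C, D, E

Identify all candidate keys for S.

Closure of {A} is {A, B, C, D, E}, the whole schema; {A} is a candidate key.
Closure of {E} is {A, B, C, D, E}, the whole schema; {E} is a candidate key.
These are minimal and exhaustive — every other superkey contains one of them.

{A}, {E}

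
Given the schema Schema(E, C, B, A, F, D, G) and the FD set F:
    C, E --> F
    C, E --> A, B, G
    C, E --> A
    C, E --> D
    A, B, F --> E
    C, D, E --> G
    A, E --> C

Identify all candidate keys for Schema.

{A, E}⁺ = {A, B, C, D, E, F, G}, which is every attribute, so {A, E} is a candidate key.
{C, E}⁺ = {A, B, C, D, E, F, G}, which is every attribute, so {C, E} is a candidate key.
{A, B, F}⁺ = {A, B, C, D, E, F, G}, which is every attribute, so {A, B, F} is a candidate key.
No proper subset of any of these is a key, and no other minimal superkey exists.

{A, B, F}, {A, E}, {C, E}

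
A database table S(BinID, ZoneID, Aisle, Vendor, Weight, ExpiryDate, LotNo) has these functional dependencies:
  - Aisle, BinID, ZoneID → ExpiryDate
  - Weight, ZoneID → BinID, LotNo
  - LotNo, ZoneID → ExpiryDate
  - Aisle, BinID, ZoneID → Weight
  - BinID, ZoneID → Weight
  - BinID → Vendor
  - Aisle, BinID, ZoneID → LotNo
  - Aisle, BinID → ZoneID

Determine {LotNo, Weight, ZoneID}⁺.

Start with {LotNo, Weight, ZoneID}.
Weight, ZoneID → BinID, LotNo applies; add {BinID} → now {BinID, LotNo, Weight, ZoneID}.
LotNo, ZoneID → ExpiryDate applies; add {ExpiryDate} → now {BinID, ExpiryDate, LotNo, Weight, ZoneID}.
BinID → Vendor applies; add {Vendor} → now {BinID, ExpiryDate, LotNo, Vendor, Weight, ZoneID}.
No further FD applies.

{BinID, ExpiryDate, LotNo, Vendor, Weight, ZoneID}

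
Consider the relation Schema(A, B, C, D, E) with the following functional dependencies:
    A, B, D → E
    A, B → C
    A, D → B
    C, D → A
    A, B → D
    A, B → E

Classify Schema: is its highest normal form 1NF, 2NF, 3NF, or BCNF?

BCNF

Candidate keys: {A, B}, {A, D}, {C, D}. Prime attributes: {A, B, C, D}.
Every FD has a superkey on the left, so the relation is in BCNF.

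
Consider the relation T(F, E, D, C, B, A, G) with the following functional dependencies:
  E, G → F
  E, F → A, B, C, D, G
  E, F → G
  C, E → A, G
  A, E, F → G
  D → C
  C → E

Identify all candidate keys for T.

{C}⁺ = {A, B, C, D, E, F, G}, which is every attribute, so {C} is a candidate key.
{D}⁺ = {A, B, C, D, E, F, G}, which is every attribute, so {D} is a candidate key.
{E, F}⁺ = {A, B, C, D, E, F, G}, which is every attribute, so {E, F} is a candidate key.
{E, G}⁺ = {A, B, C, D, E, F, G}, which is every attribute, so {E, G} is a candidate key.
No proper subset of any of these is a key, and no other minimal superkey exists.

{C}, {D}, {E, F}, {E, G}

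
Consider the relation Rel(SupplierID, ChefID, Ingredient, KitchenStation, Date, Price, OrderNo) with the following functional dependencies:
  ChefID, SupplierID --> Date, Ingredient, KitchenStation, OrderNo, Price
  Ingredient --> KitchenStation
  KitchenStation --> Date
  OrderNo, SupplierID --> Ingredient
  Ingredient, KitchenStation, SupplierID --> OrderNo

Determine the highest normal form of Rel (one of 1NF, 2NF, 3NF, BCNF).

Candidate key: {ChefID, SupplierID}. Prime attributes: {ChefID, SupplierID}.
Ingredient --> KitchenStation: {Ingredient}⁺ = {Date, Ingredient, KitchenStation}, which is not all of the attributes, so the left side is not a superkey — BCNF is violated.
Ingredient --> KitchenStation determines the non-prime attribute {KitchenStation} from a non-superkey — 3NF is violated.
Checking every proper subset of each key, none determines a non-prime attribute — 2NF is satisfied.

2NF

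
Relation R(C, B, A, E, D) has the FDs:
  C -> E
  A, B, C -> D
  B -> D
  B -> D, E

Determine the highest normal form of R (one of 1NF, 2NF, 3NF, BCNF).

Candidate key: {A, B, C}. Prime attributes: {A, B, C}.
C -> E: {C}⁺ = {C, E}, which is not all of the attributes, so the left side is not a superkey — BCNF is violated.
C -> E determines the non-prime attribute {E} from a non-superkey — 3NF is violated.
{B} is a proper subset of the key {A, B, C}, and {B}⁺ contains the non-prime attributes {D, E} — a partial dependency, so 2NF is violated.

1NF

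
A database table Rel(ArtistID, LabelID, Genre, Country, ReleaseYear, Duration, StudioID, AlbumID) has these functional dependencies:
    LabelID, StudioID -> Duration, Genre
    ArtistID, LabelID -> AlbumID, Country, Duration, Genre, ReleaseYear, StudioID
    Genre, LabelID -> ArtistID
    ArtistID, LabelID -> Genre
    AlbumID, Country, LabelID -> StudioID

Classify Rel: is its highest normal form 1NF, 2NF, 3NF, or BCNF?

Candidate keys: {AlbumID, Country, LabelID}, {ArtistID, LabelID}, {Genre, LabelID}, {LabelID, StudioID}. Prime attributes: {AlbumID, ArtistID, Country, Genre, LabelID, StudioID}.
Each dependency's left side is a superkey — BCNF holds.

BCNF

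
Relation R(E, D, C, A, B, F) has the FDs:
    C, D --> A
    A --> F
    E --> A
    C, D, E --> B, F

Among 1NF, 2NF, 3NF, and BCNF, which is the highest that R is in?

1NF

Candidate key: {C, D, E}. Prime attributes: {C, D, E}.
For C, D --> A we have {C, D}⁺ = {A, C, D, F}; {C, D} is not a superkey, so BCNF fails.
C, D --> A determines the non-prime attribute {A} from a non-superkey — 3NF is violated.
Since {E} ⊂ {C, D, E} and {E}⁺ ⊇ {A, F} with {A, F} non-prime, there is a partial dependency; 2NF fails.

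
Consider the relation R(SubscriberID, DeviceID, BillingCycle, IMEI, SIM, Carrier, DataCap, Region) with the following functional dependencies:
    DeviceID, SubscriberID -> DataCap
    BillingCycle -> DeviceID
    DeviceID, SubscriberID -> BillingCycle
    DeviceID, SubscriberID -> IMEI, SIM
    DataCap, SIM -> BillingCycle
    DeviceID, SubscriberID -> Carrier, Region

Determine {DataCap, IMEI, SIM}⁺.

{BillingCycle, DataCap, DeviceID, IMEI, SIM}

Start with {DataCap, IMEI, SIM}.
DataCap, SIM -> BillingCycle applies; add {BillingCycle} → now {BillingCycle, DataCap, IMEI, SIM}.
BillingCycle -> DeviceID applies; add {DeviceID} → now {BillingCycle, DataCap, DeviceID, IMEI, SIM}.
No further FD applies.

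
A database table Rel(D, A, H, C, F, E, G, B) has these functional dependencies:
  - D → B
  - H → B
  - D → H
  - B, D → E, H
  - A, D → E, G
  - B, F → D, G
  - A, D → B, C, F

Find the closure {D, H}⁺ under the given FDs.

Start with {D, H}.
D → B applies; add {B} → now {B, D, H}.
B, D → E, H applies; add {E} → now {B, D, E, H}.
No further FD applies.

{B, D, E, H}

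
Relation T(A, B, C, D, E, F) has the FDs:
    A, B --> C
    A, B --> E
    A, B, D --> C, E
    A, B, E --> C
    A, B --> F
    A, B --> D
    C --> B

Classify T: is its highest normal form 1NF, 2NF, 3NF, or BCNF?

3NF

Candidate keys: {A, B}, {A, C}. Prime attributes: {A, B, C}.
For C --> B we have {C}⁺ = {B, C}; {C} is not a superkey, so BCNF fails.
Its right-hand attributes {B} are all prime, as are those of every other non-superkey FD — the relation is in 3NF.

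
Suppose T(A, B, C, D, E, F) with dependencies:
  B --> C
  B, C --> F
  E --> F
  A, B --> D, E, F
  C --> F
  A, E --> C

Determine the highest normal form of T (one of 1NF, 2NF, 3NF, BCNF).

Candidate key: {A, B}. Prime attributes: {A, B}.
For B --> C we have {B}⁺ = {B, C, F}; {B} is not a superkey, so BCNF fails.
B --> C has non-prime {C} on the right and a non-superkey on the left, so 3NF fails.
{B} is a proper subset of the key {A, B}, and {B}⁺ contains the non-prime attributes {C, F} — a partial dependency, so 2NF is violated.

1NF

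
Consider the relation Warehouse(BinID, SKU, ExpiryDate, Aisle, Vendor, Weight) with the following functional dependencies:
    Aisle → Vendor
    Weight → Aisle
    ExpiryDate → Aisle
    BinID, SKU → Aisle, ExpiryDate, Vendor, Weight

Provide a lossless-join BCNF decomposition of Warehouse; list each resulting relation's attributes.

{Aisle, Vendor}; {Aisle, Weight}; {BinID, ExpiryDate, SKU, Weight}

Candidate key of the original relation: {BinID, SKU}.
In {Aisle, BinID, ExpiryDate, SKU, Vendor, Weight}, {Aisle} is not a superkey ({Aisle}⁺ restricted to this set is {Aisle, Vendor}), so split on Aisle → Vendor into {Aisle, Vendor} and {Aisle, BinID, ExpiryDate, SKU, Weight}.
{Aisle, Vendor} has no BCNF violation.
In {Aisle, BinID, ExpiryDate, SKU, Weight}, {Weight} is not a superkey ({Weight}⁺ restricted to this set is {Aisle, Weight}), so split on Weight → Aisle into {Aisle, Weight} and {BinID, ExpiryDate, SKU, Weight}.
{Aisle, Weight} has no BCNF violation.
{BinID, ExpiryDate, SKU, Weight} has no BCNF violation.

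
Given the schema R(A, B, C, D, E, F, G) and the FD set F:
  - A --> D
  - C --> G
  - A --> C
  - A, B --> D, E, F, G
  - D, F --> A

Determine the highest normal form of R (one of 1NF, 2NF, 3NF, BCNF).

Candidate keys: {A, B}, {B, D, F}. Prime attributes: {A, B, D, F}.
A --> D breaks BCNF: {A}⁺ = {A, C, D, G}, so {A} is not a superkey.
C --> G determines the non-prime attribute {G} from a non-superkey — 3NF is violated.
Since {A} ⊂ {A, B} and {A}⁺ ⊇ {C, G} with {C, G} non-prime, there is a partial dependency; 2NF fails.

1NF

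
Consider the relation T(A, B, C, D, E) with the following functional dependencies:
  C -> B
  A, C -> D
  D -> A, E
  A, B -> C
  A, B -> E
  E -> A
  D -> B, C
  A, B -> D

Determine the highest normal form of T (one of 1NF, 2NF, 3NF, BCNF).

3NF

Candidate keys: {A, B}, {A, C}, {B, E}, {C, E}, {D}. Prime attributes: {A, B, C, D, E}.
C -> B: {C}⁺ = {B, C}, which is not all of the attributes, so the left side is not a superkey — BCNF is violated.
But every attribute on its right side ({B}) is prime, and the same holds for every other non-superkey FD, so 3NF still holds.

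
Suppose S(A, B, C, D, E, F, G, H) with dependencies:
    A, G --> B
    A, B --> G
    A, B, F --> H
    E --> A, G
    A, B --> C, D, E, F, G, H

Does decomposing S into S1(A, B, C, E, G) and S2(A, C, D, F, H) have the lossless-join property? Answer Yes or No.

No

S1 ∩ S2 = {A, C}; its closure under F is {A, C}.
S1 ⊄ {A, C} and S2 ⊄ {A, C}, so the split is lossy.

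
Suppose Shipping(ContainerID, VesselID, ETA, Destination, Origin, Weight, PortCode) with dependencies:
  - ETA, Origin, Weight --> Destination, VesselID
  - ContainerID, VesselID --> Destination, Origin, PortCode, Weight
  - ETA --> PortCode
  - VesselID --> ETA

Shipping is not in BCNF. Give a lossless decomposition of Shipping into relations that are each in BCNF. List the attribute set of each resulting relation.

{ContainerID, ETA, Origin, Weight}; {Destination, Origin, VesselID, Weight}; {ETA, PortCode}; {ETA, VesselID}

Candidate keys of the original relation: {ContainerID, ETA, Origin, Weight}, {ContainerID, VesselID}.
In {ContainerID, Destination, ETA, Origin, PortCode, VesselID, Weight}, {ETA, Origin, Weight} is not a superkey ({ETA, Origin, Weight}⁺ restricted to this set is {Destination, ETA, Origin, PortCode, VesselID, Weight}), so split on ETA, Origin, Weight --> Destination, PortCode, VesselID into {Destination, ETA, Origin, PortCode, VesselID, Weight} and {ContainerID, ETA, Origin, Weight}.
In {Destination, ETA, Origin, PortCode, VesselID, Weight}, {ETA} is not a superkey ({ETA}⁺ restricted to this set is {ETA, PortCode}), so split on ETA --> PortCode into {ETA, PortCode} and {Destination, ETA, Origin, VesselID, Weight}.
{ETA, PortCode}: every determinant is a superkey — BCNF.
In {Destination, ETA, Origin, VesselID, Weight}, {VesselID} is not a superkey ({VesselID}⁺ restricted to this set is {ETA, VesselID}), so split on VesselID --> ETA into {ETA, VesselID} and {Destination, Origin, VesselID, Weight}.
{ETA, VesselID}: every determinant is a superkey — BCNF.
{Destination, Origin, VesselID, Weight}: every determinant is a superkey — BCNF.
{ContainerID, ETA, Origin, Weight}: every determinant is a superkey — BCNF.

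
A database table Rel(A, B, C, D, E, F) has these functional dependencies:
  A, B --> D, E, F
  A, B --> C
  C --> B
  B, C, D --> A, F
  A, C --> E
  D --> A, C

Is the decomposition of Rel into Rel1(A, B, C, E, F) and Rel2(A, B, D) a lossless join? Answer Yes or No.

Yes

Common attributes: {A, B}; their closure is {A, B, C, D, E, F}.
Rel1 is contained in that closure, so Rel1 ∩ Rel2 --> Rel1 holds and the join is lossless.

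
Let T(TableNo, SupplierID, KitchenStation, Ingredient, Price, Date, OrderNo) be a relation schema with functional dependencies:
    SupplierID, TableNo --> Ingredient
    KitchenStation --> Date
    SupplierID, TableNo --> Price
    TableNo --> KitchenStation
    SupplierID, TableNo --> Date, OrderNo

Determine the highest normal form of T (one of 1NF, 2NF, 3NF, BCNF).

Candidate key: {SupplierID, TableNo}. Prime attributes: {SupplierID, TableNo}.
KitchenStation --> Date: {KitchenStation}⁺ = {Date, KitchenStation}, which is not all of the attributes, so the left side is not a superkey — BCNF is violated.
Because {Date} is non-prime and the left side of KitchenStation --> Date is not a superkey, the relation is not in 3NF.
The proper key subset {TableNo} of {SupplierID, TableNo} determines non-prime {Date, KitchenStation}, so the relation is not even in 2NF.

1NF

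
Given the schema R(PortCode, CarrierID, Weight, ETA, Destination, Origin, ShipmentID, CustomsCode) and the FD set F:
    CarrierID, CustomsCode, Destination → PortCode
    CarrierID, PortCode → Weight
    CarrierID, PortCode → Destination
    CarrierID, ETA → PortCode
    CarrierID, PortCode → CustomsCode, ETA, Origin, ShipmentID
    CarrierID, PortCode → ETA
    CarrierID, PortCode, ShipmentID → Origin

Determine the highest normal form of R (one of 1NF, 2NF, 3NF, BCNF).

Candidate keys: {CarrierID, CustomsCode, Destination}, {CarrierID, ETA}, {CarrierID, PortCode}. Prime attributes: {CarrierID, CustomsCode, Destination, ETA, PortCode}.
Each dependency's left side is a superkey — BCNF holds.

BCNF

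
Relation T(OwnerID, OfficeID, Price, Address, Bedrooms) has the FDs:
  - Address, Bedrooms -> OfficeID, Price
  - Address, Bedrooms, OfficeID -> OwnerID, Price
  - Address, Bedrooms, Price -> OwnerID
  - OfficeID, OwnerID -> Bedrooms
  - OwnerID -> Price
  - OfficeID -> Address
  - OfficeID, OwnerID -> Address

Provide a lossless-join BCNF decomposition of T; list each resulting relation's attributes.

{Address, OfficeID}; {Bedrooms, OfficeID, OwnerID}; {OwnerID, Price}

Candidate keys of the original relation: {Address, Bedrooms}, {Bedrooms, OfficeID}, {OfficeID, OwnerID}.
{Address, Bedrooms, OfficeID, OwnerID, Price}: {OwnerID} determines {OwnerID, Price} here but is not a superkey — split on OwnerID -> Price, giving {OwnerID, Price} and {Address, Bedrooms, OfficeID, OwnerID}.
{OwnerID, Price}: every determinant is a superkey — BCNF.
{Address, Bedrooms, OfficeID, OwnerID}: {OfficeID} determines {Address, OfficeID} here but is not a superkey — split on OfficeID -> Address, giving {Address, OfficeID} and {Bedrooms, OfficeID, OwnerID}.
{Address, OfficeID}: every determinant is a superkey — BCNF.
{Bedrooms, OfficeID, OwnerID}: every determinant is a superkey — BCNF.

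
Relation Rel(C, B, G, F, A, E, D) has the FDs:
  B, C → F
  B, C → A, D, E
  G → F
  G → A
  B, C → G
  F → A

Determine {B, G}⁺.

Start with {B, G}.
G → F applies; add {F} → now {B, F, G}.
G → A applies; add {A} → now {A, B, F, G}.
No further FD applies.

{A, B, F, G}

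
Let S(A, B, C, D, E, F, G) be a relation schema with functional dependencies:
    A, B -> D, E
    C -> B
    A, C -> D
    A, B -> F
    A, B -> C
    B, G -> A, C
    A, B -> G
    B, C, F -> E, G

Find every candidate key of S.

{A, B} is a candidate key since {A, B}⁺ = {A, B, C, D, E, F, G} covers every attribute.
{A, C} is a candidate key since {A, C}⁺ = {A, B, C, D, E, F, G} covers every attribute.
{B, G} is a candidate key since {B, G}⁺ = {A, B, C, D, E, F, G} covers every attribute.
{C, F} is a candidate key since {C, F}⁺ = {A, B, C, D, E, F, G} covers every attribute.
{C, G} is a candidate key since {C, G}⁺ = {A, B, C, D, E, F, G} covers every attribute.
Any other superkey properly contains one of these, so there are no further candidate keys.

{A, B}, {A, C}, {B, G}, {C, F}, {C, G}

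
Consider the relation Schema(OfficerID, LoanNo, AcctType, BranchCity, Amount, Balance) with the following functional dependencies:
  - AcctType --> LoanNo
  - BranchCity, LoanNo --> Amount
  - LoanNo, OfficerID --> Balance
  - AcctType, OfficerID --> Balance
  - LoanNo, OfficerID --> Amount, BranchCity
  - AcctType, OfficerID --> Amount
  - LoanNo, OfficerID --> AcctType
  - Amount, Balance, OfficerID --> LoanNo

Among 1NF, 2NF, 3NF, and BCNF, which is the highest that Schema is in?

Candidate keys: {AcctType, OfficerID}, {Amount, Balance, OfficerID}, {LoanNo, OfficerID}. Prime attributes: {AcctType, Amount, Balance, LoanNo, OfficerID}.
For AcctType --> LoanNo we have {AcctType}⁺ = {AcctType, LoanNo}; {AcctType} is not a superkey, so BCNF fails.
Its right-hand attributes {LoanNo} are all prime, as are those of every other non-superkey FD — the relation is in 3NF.

3NF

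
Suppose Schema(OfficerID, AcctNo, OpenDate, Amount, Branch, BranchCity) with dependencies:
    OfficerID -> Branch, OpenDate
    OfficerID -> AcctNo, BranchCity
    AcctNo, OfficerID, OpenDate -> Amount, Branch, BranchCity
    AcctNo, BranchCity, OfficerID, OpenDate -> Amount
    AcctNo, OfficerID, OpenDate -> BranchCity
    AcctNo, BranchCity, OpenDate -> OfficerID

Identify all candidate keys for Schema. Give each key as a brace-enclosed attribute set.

{AcctNo, BranchCity, OpenDate}, {OfficerID}

Closure of {OfficerID} is {AcctNo, Amount, Branch, BranchCity, OfficerID, OpenDate}, the whole schema; {OfficerID} is a candidate key.
Closure of {AcctNo, BranchCity, OpenDate} is {AcctNo, Amount, Branch, BranchCity, OfficerID, OpenDate}, the whole schema; {AcctNo, BranchCity, OpenDate} is a candidate key.
No proper subset of any of these is a key, and no other minimal superkey exists.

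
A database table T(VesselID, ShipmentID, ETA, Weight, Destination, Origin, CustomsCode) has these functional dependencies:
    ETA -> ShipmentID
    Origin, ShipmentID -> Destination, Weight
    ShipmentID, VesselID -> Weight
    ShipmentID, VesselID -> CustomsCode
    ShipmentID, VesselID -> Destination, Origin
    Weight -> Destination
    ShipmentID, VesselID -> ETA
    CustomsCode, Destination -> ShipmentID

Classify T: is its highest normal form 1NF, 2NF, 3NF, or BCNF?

3NF

Candidate keys: {CustomsCode, Destination, VesselID}, {CustomsCode, VesselID, Weight}, {ETA, VesselID}, {ShipmentID, VesselID}. Prime attributes: {CustomsCode, Destination, ETA, ShipmentID, VesselID, Weight}.
ETA -> ShipmentID: {ETA}⁺ = {ETA, ShipmentID}, which is not all of the attributes, so the left side is not a superkey — BCNF is violated.
Since {ShipmentID} ⊆ prime attributes and every other non-superkey FD also has a prime right side, the schema is in 3NF.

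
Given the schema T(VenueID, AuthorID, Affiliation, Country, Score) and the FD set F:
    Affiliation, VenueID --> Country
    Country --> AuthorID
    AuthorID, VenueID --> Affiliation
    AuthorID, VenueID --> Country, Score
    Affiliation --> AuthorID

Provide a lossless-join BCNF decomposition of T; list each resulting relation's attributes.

{Affiliation, Country, Score, VenueID}; {AuthorID, Country}

Candidate keys of the original relation: {Affiliation, VenueID}, {AuthorID, VenueID}, {Country, VenueID}.
In {Affiliation, AuthorID, Country, Score, VenueID}, {Country} is not a superkey ({Country}⁺ restricted to this set is {AuthorID, Country}), so split on Country --> AuthorID into {AuthorID, Country} and {Affiliation, Country, Score, VenueID}.
{AuthorID, Country}: every determinant is a superkey — BCNF.
{Affiliation, Country, Score, VenueID}: every determinant is a superkey — BCNF.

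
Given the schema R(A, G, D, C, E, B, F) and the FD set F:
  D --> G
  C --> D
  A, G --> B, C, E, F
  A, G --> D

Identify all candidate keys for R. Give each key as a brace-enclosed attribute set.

{A, C}, {A, D}, {A, G}

{A} never appears on the right of any FD, so every key must include it.
Closure of {A, C} is {A, B, C, D, E, F, G}, the whole schema; {A, C} is a candidate key.
Closure of {A, D} is {A, B, C, D, E, F, G}, the whole schema; {A, D} is a candidate key.
Closure of {A, G} is {A, B, C, D, E, F, G}, the whole schema; {A, G} is a candidate key.
These are minimal and exhaustive — every other superkey contains one of them.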